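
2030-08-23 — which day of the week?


Date: August 23, 2030
Anchor: Jan 1, 2030. With p = 2030 - 1 = 2029: (p + p//4 - p//100 + p//400) mod 7 = (2029 + 507 - 20 + 5) mod 7 = 2521 mod 7 = 1 -> Tuesday (Mon=0 ... Sun=6)
Days before August (Jan-Jul): 212; offset = 212 + 23 - 1 = 234
Weekday index = (1 + 234) mod 7 = 4

Day of the week: Friday


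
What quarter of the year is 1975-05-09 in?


Month: May (month 5)
Q1: Jan-Mar, Q2: Apr-Jun, Q3: Jul-Sep, Q4: Oct-Dec

Q2


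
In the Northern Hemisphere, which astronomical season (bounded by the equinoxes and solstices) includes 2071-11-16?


Date: November 16
Astronomical Autumn (approx.; exact equinox/solstice day varies by year): September 22 to December 20
November 16 falls within the Autumn window

Autumn


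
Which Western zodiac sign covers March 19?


Date: March 19
Conventional tropical zodiac dates: Pisces from February 19 onward; Aries starts March 21
March 19 falls within the Pisces range

Pisces


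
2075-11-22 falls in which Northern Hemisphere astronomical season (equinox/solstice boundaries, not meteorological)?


Date: November 22
Astronomical Autumn (approx.; exact equinox/solstice day varies by year): September 22 to December 20
November 22 falls within the Autumn window

Autumn


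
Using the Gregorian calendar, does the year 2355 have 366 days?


Gregorian leap year rule: divisible by 4, but not by 100, unless also by 400.
2355 is not divisible by 4 -> not a leap year

No


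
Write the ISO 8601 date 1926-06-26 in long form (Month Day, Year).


ISO 1926-06-26 parses as year=1926, month=06, day=26
Month 6 -> June

June 26, 1926


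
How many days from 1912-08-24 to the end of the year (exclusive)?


Day of year: 237 of 366
Remaining = 366 - 237

129 days


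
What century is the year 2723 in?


Century = (year - 1) // 100 + 1
= (2723 - 1) // 100 + 1
= 2722 // 100 + 1
= 27 + 1

28th century


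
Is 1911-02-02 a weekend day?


Anchor: Jan 1, 1911. With p = 1911 - 1 = 1910: (p + p//4 - p//100 + p//400) mod 7 = (1910 + 477 - 19 + 4) mod 7 = 2372 mod 7 = 6 -> Sunday (Mon=0 ... Sun=6)
Day of year: 33; offset = 32
Weekday index = (6 + 32) mod 7 = 3 -> Thursday
Weekend days: Saturday, Sunday

No


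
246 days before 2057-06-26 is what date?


Start: 2057-06-26, subtract 246 days
Back 26 days from June 26 reaches May 31, 2057 -> 220 left
May 2057 has 31 days -> back to April 30, 2057 -> 189 left
April 2057 has 30 days -> back to March 31, 2057 -> 159 left
March 2057 has 31 days -> back to February 28, 2057 -> 128 left
February 2057 has 28 days -> back to January 31, 2057 -> 100 left
January 2057 has 31 days -> back to December 31, 2056 -> 69 left
December 2056 has 31 days -> back to November 30, 2056 -> 38 left
November 2056 has 30 days -> back to October 31, 2056 -> 8 left
October 2056: 31 - 8 = 23 -> lands on October 23

Result: 2056-10-23


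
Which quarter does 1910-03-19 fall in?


Month: March (month 3)
Q1: Jan-Mar, Q2: Apr-Jun, Q3: Jul-Sep, Q4: Oct-Dec

Q1


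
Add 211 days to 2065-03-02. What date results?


Start: 2065-03-02, add 211 days
March 2065 has 31 days: 31 - 2 = 29 days to March 31 -> 182 left
April 2065 has 30 days -> 152 left
May 2065 has 31 days -> 121 left
June 2065 has 30 days -> 91 left
July 2065 has 31 days -> 60 left
August 2065 has 31 days -> 29 left
September 2065: 29 <= 30 -> lands on September 29

Result: 2065-09-29


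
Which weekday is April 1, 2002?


Target: April 1, 2002
Anchor: Jan 1, 2002. With p = 2002 - 1 = 2001: (p + p//4 - p//100 + p//400) mod 7 = (2001 + 500 - 20 + 5) mod 7 = 2486 mod 7 = 1 -> Tuesday (Mon=0 ... Sun=6)
Days before April (Jan-Mar): 90 days
Weekday index = (1 + 90) mod 7 = 0

Monday


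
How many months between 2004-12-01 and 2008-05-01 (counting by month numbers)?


From December 2004 to May 2008
4 years * 12 = 48 months, minus 7 months = 41

41 months


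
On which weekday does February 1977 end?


February 1977 has 28 days
Anchor: Jan 1, 1977. With p = 1977 - 1 = 1976: (p + p//4 - p//100 + p//400) mod 7 = (1976 + 494 - 19 + 4) mod 7 = 2455 mod 7 = 5 -> Saturday (Mon=0 ... Sun=6)
Days before February (Jan): 31; February 1 index = (5 + 31) mod 7 = 1 -> Tuesday
Last day offset: 28 - 1 = 27 days
Weekday index = (1 + 27) mod 7 = 0

Monday, February 28


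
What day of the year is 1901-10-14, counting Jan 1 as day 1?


Date: October 14, 1901
Days in months 1 through 9: 273
Plus 14 days in October

Day of year: 287


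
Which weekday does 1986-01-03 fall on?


Date: January 3, 1986
Anchor: Jan 1, 1986. With p = 1986 - 1 = 1985: (p + p//4 - p//100 + p//400) mod 7 = (1985 + 496 - 19 + 4) mod 7 = 2466 mod 7 = 2 -> Wednesday (Mon=0 ... Sun=6)
Days into year = 3 - 1 = 2
Weekday index = (2 + 2) mod 7 = 4

Day of the week: Friday


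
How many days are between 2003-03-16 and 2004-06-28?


From 2003-03-16 to 2004-06-28
2003-03-16: days before March = 31 + 28 = 59 (2003 is not a leap year); day of year = 59 + 16 = 75
2004-06-28: days before June = 31 + 29 + 31 + 30 + 31 = 152 (2004 is a leap year); day of year = 152 + 28 = 180
Rest of 2003: 365 - 75 = 290
Total = 290 + 180 = 470

470 days


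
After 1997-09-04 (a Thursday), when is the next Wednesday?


Current: Thursday
Target: Wednesday
Days ahead: 6

Next Wednesday: 1997-09-10


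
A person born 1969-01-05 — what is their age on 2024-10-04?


Birth: 1969-01-05
Reference: 2024-10-04
Year difference: 2024 - 1969 = 55

55 years old


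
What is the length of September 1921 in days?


September 1921

30 days


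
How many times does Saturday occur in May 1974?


May 1974 has 31 days
Anchor: Jan 1, 1974. With p = 1974 - 1 = 1973: (p + p//4 - p//100 + p//400) mod 7 = (1973 + 493 - 19 + 4) mod 7 = 2451 mod 7 = 1 -> Tuesday (Mon=0 ... Sun=6)
Days before May (Jan-Apr): 120; May 1 index = (1 + 120) mod 7 = 2 -> Wednesday
First Saturday is May 4
Saturdays: 4, 11, 18, 25

4 Saturdays


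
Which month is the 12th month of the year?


Month 12 of 12

December


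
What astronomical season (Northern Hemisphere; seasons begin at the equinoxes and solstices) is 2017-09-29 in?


Date: September 29
Astronomical Autumn (approx.; exact equinox/solstice day varies by year): September 22 to December 20
September 29 falls within the Autumn window

Autumn


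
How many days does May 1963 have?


May 1963

31 days


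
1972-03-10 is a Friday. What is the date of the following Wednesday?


Current: Friday
Target: Wednesday
Days ahead: 5

Next Wednesday: 1972-03-15


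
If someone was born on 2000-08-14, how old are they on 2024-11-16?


Birth: 2000-08-14
Reference: 2024-11-16
Year difference: 2024 - 2000 = 24

24 years old


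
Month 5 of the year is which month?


Month 5 of 12

May


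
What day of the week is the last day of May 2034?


May 2034 has 31 days
Anchor: Jan 1, 2034. With p = 2034 - 1 = 2033: (p + p//4 - p//100 + p//400) mod 7 = (2033 + 508 - 20 + 5) mod 7 = 2526 mod 7 = 6 -> Sunday (Mon=0 ... Sun=6)
Days before May (Jan-Apr): 120; May 1 index = (6 + 120) mod 7 = 0 -> Monday
Last day offset: 31 - 1 = 30 days
Weekday index = (0 + 30) mod 7 = 2

Wednesday, May 31


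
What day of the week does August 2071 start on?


Target: August 1, 2071
Anchor: Jan 1, 2071. With p = 2071 - 1 = 2070: (p + p//4 - p//100 + p//400) mod 7 = (2070 + 517 - 20 + 5) mod 7 = 2572 mod 7 = 3 -> Thursday (Mon=0 ... Sun=6)
Days before August (Jan-Jul): 212 days
Weekday index = (3 + 212) mod 7 = 5

Saturday


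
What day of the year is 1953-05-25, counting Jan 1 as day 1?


Date: May 25, 1953
Days in months 1 through 4: 120
Plus 25 days in May

Day of year: 145


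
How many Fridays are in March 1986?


March 1986 has 31 days
Anchor: Jan 1, 1986. With p = 1986 - 1 = 1985: (p + p//4 - p//100 + p//400) mod 7 = (1985 + 496 - 19 + 4) mod 7 = 2466 mod 7 = 2 -> Wednesday (Mon=0 ... Sun=6)
Days before March (Jan-Feb): 59; March 1 index = (2 + 59) mod 7 = 5 -> Saturday
First Friday is March 7
Fridays: 7, 14, 21, 28

4 Fridays


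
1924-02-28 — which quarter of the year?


Month: February (month 2)
Q1: Jan-Mar, Q2: Apr-Jun, Q3: Jul-Sep, Q4: Oct-Dec

Q1


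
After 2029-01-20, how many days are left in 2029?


Day of year: 20 of 365
Remaining = 365 - 20

345 days


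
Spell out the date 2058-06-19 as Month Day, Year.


ISO 2058-06-19 parses as year=2058, month=06, day=19
Month 6 -> June

June 19, 2058


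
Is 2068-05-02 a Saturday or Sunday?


Anchor: Jan 1, 2068. With p = 2068 - 1 = 2067: (p + p//4 - p//100 + p//400) mod 7 = (2067 + 516 - 20 + 5) mod 7 = 2568 mod 7 = 6 -> Sunday (Mon=0 ... Sun=6)
Day of year: 123; offset = 122
Weekday index = (6 + 122) mod 7 = 2 -> Wednesday
Weekend days: Saturday, Sunday

No


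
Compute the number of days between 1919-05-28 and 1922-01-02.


From 1919-05-28 to 1922-01-02
1919-05-28: days before May = 31 + 28 + 31 + 30 = 120 (1919 is not a leap year); day of year = 120 + 28 = 148
1922-01-02: day of year = 2
Rest of 1919: 365 - 148 = 217
Full years 1920 (366), 1921 (365): 731
Total = 217 + 731 + 2 = 950

950 days


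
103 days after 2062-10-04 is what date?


Start: 2062-10-04, add 103 days
October 2062 has 31 days: 31 - 4 = 27 days to October 31 -> 76 left
November 2062 has 30 days -> 46 left
December 2062 has 31 days -> 15 left
January 2063: 15 <= 31 -> lands on January 15

Result: 2063-01-15


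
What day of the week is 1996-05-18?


Date: May 18, 1996
Anchor: Jan 1, 1996. With p = 1996 - 1 = 1995: (p + p//4 - p//100 + p//400) mod 7 = (1995 + 498 - 19 + 4) mod 7 = 2478 mod 7 = 0 -> Monday (Mon=0 ... Sun=6)
Days before May (Jan-Apr): 121; offset = 121 + 18 - 1 = 138
Weekday index = (0 + 138) mod 7 = 5

Day of the week: Saturday


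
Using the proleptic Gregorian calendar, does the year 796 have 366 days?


Gregorian leap year rule: divisible by 4, but not by 100, unless also by 400.
796 is divisible by 4 but not 100 -> leap year

Yes


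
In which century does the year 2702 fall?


Century = (year - 1) // 100 + 1
= (2702 - 1) // 100 + 1
= 2701 // 100 + 1
= 27 + 1

28th century


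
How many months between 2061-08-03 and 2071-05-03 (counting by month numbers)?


From August 2061 to May 2071
10 years * 12 = 120 months, minus 3 months = 117

117 months


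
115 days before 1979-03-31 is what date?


Start: 1979-03-31, subtract 115 days
Back 31 days from March 31 reaches February 28, 1979 -> 84 left
February 1979 has 28 days -> back to January 31, 1979 -> 56 left
January 1979 has 31 days -> back to December 31, 1978 -> 25 left
December 1978: 31 - 25 = 6 -> lands on December 6

Result: 1978-12-06


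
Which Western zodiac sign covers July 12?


Date: July 12
Conventional tropical zodiac dates: Cancer from June 21 onward; Leo starts July 23
July 12 falls within the Cancer range

Cancer


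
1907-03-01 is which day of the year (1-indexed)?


Date: March 1, 1907
Days in months 1 through 2: 59
Plus 1 days in March

Day of year: 60


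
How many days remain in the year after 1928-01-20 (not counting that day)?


Day of year: 20 of 366
Remaining = 366 - 20

346 days


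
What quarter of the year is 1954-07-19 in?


Month: July (month 7)
Q1: Jan-Mar, Q2: Apr-Jun, Q3: Jul-Sep, Q4: Oct-Dec

Q3


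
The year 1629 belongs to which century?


Century = (year - 1) // 100 + 1
= (1629 - 1) // 100 + 1
= 1628 // 100 + 1
= 16 + 1

17th century


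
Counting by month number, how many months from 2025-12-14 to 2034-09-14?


From December 2025 to September 2034
9 years * 12 = 108 months, minus 3 months = 105

105 months


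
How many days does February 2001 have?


February 2001 (leap year: no)

28 days


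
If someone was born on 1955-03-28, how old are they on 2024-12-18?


Birth: 1955-03-28
Reference: 2024-12-18
Year difference: 2024 - 1955 = 69

69 years old


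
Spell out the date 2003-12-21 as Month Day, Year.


ISO 2003-12-21 parses as year=2003, month=12, day=21
Month 12 -> December

December 21, 2003


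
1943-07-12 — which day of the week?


Date: July 12, 1943
Anchor: Jan 1, 1943. With p = 1943 - 1 = 1942: (p + p//4 - p//100 + p//400) mod 7 = (1942 + 485 - 19 + 4) mod 7 = 2412 mod 7 = 4 -> Friday (Mon=0 ... Sun=6)
Days before July (Jan-Jun): 181; offset = 181 + 12 - 1 = 192
Weekday index = (4 + 192) mod 7 = 0

Day of the week: Monday


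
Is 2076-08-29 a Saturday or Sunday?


Anchor: Jan 1, 2076. With p = 2076 - 1 = 2075: (p + p//4 - p//100 + p//400) mod 7 = (2075 + 518 - 20 + 5) mod 7 = 2578 mod 7 = 2 -> Wednesday (Mon=0 ... Sun=6)
Day of year: 242; offset = 241
Weekday index = (2 + 241) mod 7 = 5 -> Saturday
Weekend days: Saturday, Sunday

Yes


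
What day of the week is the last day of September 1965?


September 1965 has 30 days
Anchor: Jan 1, 1965. With p = 1965 - 1 = 1964: (p + p//4 - p//100 + p//400) mod 7 = (1964 + 491 - 19 + 4) mod 7 = 2440 mod 7 = 4 -> Friday (Mon=0 ... Sun=6)
Days before September (Jan-Aug): 243; September 1 index = (4 + 243) mod 7 = 2 -> Wednesday
Last day offset: 30 - 1 = 29 days
Weekday index = (2 + 29) mod 7 = 3

Thursday, September 30


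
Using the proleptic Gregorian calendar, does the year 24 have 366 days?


Gregorian leap year rule: divisible by 4, but not by 100, unless also by 400.
24 is divisible by 4 but not 100 -> leap year

Yes


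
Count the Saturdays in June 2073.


June 2073 has 30 days
Anchor: Jan 1, 2073. With p = 2073 - 1 = 2072: (p + p//4 - p//100 + p//400) mod 7 = (2072 + 518 - 20 + 5) mod 7 = 2575 mod 7 = 6 -> Sunday (Mon=0 ... Sun=6)
Days before June (Jan-May): 151; June 1 index = (6 + 151) mod 7 = 3 -> Thursday
First Saturday is June 3
Saturdays: 3, 10, 17, 24

4 Saturdays


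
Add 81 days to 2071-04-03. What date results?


Start: 2071-04-03, add 81 days
April 2071 has 30 days: 30 - 3 = 27 days to April 30 -> 54 left
May 2071 has 31 days -> 23 left
June 2071: 23 <= 30 -> lands on June 23

Result: 2071-06-23


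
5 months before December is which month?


December is month 12
12 - 5 = 7

July


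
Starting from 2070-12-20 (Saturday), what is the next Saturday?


Current: Saturday
Target: Saturday
Days ahead: 7

Next Saturday: 2070-12-27


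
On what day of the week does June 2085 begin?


Target: June 1, 2085
Anchor: Jan 1, 2085. With p = 2085 - 1 = 2084: (p + p//4 - p//100 + p//400) mod 7 = (2084 + 521 - 20 + 5) mod 7 = 2590 mod 7 = 0 -> Monday (Mon=0 ... Sun=6)
Days before June (Jan-May): 151 days
Weekday index = (0 + 151) mod 7 = 4

Friday


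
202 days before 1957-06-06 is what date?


Start: 1957-06-06, subtract 202 days
Back 6 days from June 6 reaches May 31, 1957 -> 196 left
May 1957 has 31 days -> back to April 30, 1957 -> 165 left
April 1957 has 30 days -> back to March 31, 1957 -> 135 left
March 1957 has 31 days -> back to February 28, 1957 -> 104 left
February 1957 has 28 days -> back to January 31, 1957 -> 76 left
January 1957 has 31 days -> back to December 31, 1956 -> 45 left
December 1956 has 31 days -> back to November 30, 1956 -> 14 left
November 1956: 30 - 14 = 16 -> lands on November 16

Result: 1956-11-16


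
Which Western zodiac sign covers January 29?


Date: January 29
Conventional tropical zodiac dates: Aquarius from January 20 onward; Pisces starts February 19
January 29 falls within the Aquarius range

Aquarius


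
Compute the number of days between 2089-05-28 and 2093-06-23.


From 2089-05-28 to 2093-06-23
2089-05-28: days before May = 31 + 28 + 31 + 30 = 120 (2089 is not a leap year); day of year = 120 + 28 = 148
2093-06-23: days before June = 31 + 28 + 31 + 30 + 31 = 151 (2093 is not a leap year); day of year = 151 + 23 = 174
Rest of 2089: 365 - 148 = 217
Full years 2090 (365), 2091 (365), 2092 (366): 1096
Total = 217 + 1096 + 174 = 1487

1487 days


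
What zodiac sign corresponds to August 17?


Date: August 17
Conventional tropical zodiac dates: Leo from July 23 onward; Virgo starts August 23
August 17 falls within the Leo range

Leo


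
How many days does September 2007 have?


September 2007

30 days


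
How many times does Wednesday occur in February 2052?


February 2052 has 29 days
Anchor: Jan 1, 2052. With p = 2052 - 1 = 2051: (p + p//4 - p//100 + p//400) mod 7 = (2051 + 512 - 20 + 5) mod 7 = 2548 mod 7 = 0 -> Monday (Mon=0 ... Sun=6)
Days before February (Jan): 31; February 1 index = (0 + 31) mod 7 = 3 -> Thursday
First Wednesday is February 7
Wednesdays: 7, 14, 21, 28

4 Wednesdays


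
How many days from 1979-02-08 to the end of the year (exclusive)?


Day of year: 39 of 365
Remaining = 365 - 39

326 days


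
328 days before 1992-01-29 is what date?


Start: 1992-01-29, subtract 328 days
Back 29 days from January 29 reaches December 31, 1991 -> 299 left
December 1991 has 31 days -> back to November 30, 1991 -> 268 left
November 1991 has 30 days -> back to October 31, 1991 -> 238 left
October 1991 has 31 days -> back to September 30, 1991 -> 207 left
September 1991 has 30 days -> back to August 31, 1991 -> 177 left
August 1991 has 31 days -> back to July 31, 1991 -> 146 left
July 1991 has 31 days -> back to June 30, 1991 -> 115 left
June 1991 has 30 days -> back to May 31, 1991 -> 85 left
May 1991 has 31 days -> back to April 30, 1991 -> 54 left
April 1991 has 30 days -> back to March 31, 1991 -> 24 left
March 1991: 31 - 24 = 7 -> lands on March 7

Result: 1991-03-07


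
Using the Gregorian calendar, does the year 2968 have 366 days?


Gregorian leap year rule: divisible by 4, but not by 100, unless also by 400.
2968 is divisible by 4 but not 100 -> leap year

Yes


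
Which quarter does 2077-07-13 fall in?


Month: July (month 7)
Q1: Jan-Mar, Q2: Apr-Jun, Q3: Jul-Sep, Q4: Oct-Dec

Q3


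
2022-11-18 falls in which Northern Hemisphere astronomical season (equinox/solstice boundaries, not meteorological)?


Date: November 18
Astronomical Autumn (approx.; exact equinox/solstice day varies by year): September 22 to December 20
November 18 falls within the Autumn window

Autumn


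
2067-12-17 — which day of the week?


Date: December 17, 2067
Anchor: Jan 1, 2067. With p = 2067 - 1 = 2066: (p + p//4 - p//100 + p//400) mod 7 = (2066 + 516 - 20 + 5) mod 7 = 2567 mod 7 = 5 -> Saturday (Mon=0 ... Sun=6)
Days before December (Jan-Nov): 334; offset = 334 + 17 - 1 = 350
Weekday index = (5 + 350) mod 7 = 5

Day of the week: Saturday


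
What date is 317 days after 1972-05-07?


Start: 1972-05-07, add 317 days
May 1972 has 31 days: 31 - 7 = 24 days to May 31 -> 293 left
June 1972 has 30 days -> 263 left
July 1972 has 31 days -> 232 left
August 1972 has 31 days -> 201 left
September 1972 has 30 days -> 171 left
October 1972 has 31 days -> 140 left
November 1972 has 30 days -> 110 left
December 1972 has 31 days -> 79 left
January 1973 has 31 days -> 48 left
February 1973 has 28 days -> 20 left
March 1973: 20 <= 31 -> lands on March 20

Result: 1973-03-20


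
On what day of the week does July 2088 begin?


Target: July 1, 2088
Anchor: Jan 1, 2088. With p = 2088 - 1 = 2087: (p + p//4 - p//100 + p//400) mod 7 = (2087 + 521 - 20 + 5) mod 7 = 2593 mod 7 = 3 -> Thursday (Mon=0 ... Sun=6)
Days before July (Jan-Jun): 182 days
Weekday index = (3 + 182) mod 7 = 3

Thursday


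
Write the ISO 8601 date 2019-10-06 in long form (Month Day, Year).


ISO 2019-10-06 parses as year=2019, month=10, day=06
Month 10 -> October

October 6, 2019


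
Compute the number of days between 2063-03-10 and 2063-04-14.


From 2063-03-10 to 2063-04-14
2063-03-10: days before March = 31 + 28 = 59 (2063 is not a leap year); day of year = 59 + 10 = 69
2063-04-14: days before April = 31 + 28 + 31 = 90 (2063 is not a leap year); day of year = 90 + 14 = 104
Same year: 104 - 69 = 35

35 days


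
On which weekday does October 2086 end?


October 2086 has 31 days
Anchor: Jan 1, 2086. With p = 2086 - 1 = 2085: (p + p//4 - p//100 + p//400) mod 7 = (2085 + 521 - 20 + 5) mod 7 = 2591 mod 7 = 1 -> Tuesday (Mon=0 ... Sun=6)
Days before October (Jan-Sep): 273; October 1 index = (1 + 273) mod 7 = 1 -> Tuesday
Last day offset: 31 - 1 = 30 days
Weekday index = (1 + 30) mod 7 = 3

Thursday, October 31


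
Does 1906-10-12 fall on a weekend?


Anchor: Jan 1, 1906. With p = 1906 - 1 = 1905: (p + p//4 - p//100 + p//400) mod 7 = (1905 + 476 - 19 + 4) mod 7 = 2366 mod 7 = 0 -> Monday (Mon=0 ... Sun=6)
Day of year: 285; offset = 284
Weekday index = (0 + 284) mod 7 = 4 -> Friday
Weekend days: Saturday, Sunday

No


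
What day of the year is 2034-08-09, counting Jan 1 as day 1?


Date: August 9, 2034
Days in months 1 through 7: 212
Plus 9 days in August

Day of year: 221


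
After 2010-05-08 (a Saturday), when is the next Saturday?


Current: Saturday
Target: Saturday
Days ahead: 7

Next Saturday: 2010-05-15


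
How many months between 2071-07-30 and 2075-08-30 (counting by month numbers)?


From July 2071 to August 2075
4 years * 12 = 48 months, plus 1 month = 49

49 months


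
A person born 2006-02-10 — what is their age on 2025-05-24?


Birth: 2006-02-10
Reference: 2025-05-24
Year difference: 2025 - 2006 = 19

19 years old


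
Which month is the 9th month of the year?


Month 9 of 12

September


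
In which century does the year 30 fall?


Century = (year - 1) // 100 + 1
= (30 - 1) // 100 + 1
= 29 // 100 + 1
= 0 + 1

1st century


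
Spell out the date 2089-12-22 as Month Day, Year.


ISO 2089-12-22 parses as year=2089, month=12, day=22
Month 12 -> December

December 22, 2089


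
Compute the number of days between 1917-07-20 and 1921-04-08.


From 1917-07-20 to 1921-04-08
1917-07-20: days before July = 31 + 28 + 31 + 30 + 31 + 30 = 181 (1917 is not a leap year); day of year = 181 + 20 = 201
1921-04-08: days before April = 31 + 28 + 31 = 90 (1921 is not a leap year); day of year = 90 + 8 = 98
Rest of 1917: 365 - 201 = 164
Full years 1918 (365), 1919 (365), 1920 (366): 1096
Total = 164 + 1096 + 98 = 1358

1358 days


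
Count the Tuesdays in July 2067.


July 2067 has 31 days
Anchor: Jan 1, 2067. With p = 2067 - 1 = 2066: (p + p//4 - p//100 + p//400) mod 7 = (2066 + 516 - 20 + 5) mod 7 = 2567 mod 7 = 5 -> Saturday (Mon=0 ... Sun=6)
Days before July (Jan-Jun): 181; July 1 index = (5 + 181) mod 7 = 4 -> Friday
First Tuesday is July 5
Tuesdays: 5, 12, 19, 26

4 Tuesdays


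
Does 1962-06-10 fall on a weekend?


Anchor: Jan 1, 1962. With p = 1962 - 1 = 1961: (p + p//4 - p//100 + p//400) mod 7 = (1961 + 490 - 19 + 4) mod 7 = 2436 mod 7 = 0 -> Monday (Mon=0 ... Sun=6)
Day of year: 161; offset = 160
Weekday index = (0 + 160) mod 7 = 6 -> Sunday
Weekend days: Saturday, Sunday

Yes


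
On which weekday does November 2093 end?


November 2093 has 30 days
Anchor: Jan 1, 2093. With p = 2093 - 1 = 2092: (p + p//4 - p//100 + p//400) mod 7 = (2092 + 523 - 20 + 5) mod 7 = 2600 mod 7 = 3 -> Thursday (Mon=0 ... Sun=6)
Days before November (Jan-Oct): 304; November 1 index = (3 + 304) mod 7 = 6 -> Sunday
Last day offset: 30 - 1 = 29 days
Weekday index = (6 + 29) mod 7 = 0

Monday, November 30


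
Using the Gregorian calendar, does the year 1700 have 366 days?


Gregorian leap year rule: divisible by 4, but not by 100, unless also by 400.
1700 is divisible by 100 but not 400 -> not a leap year

No


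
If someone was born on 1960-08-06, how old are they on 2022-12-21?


Birth: 1960-08-06
Reference: 2022-12-21
Year difference: 2022 - 1960 = 62

62 years old


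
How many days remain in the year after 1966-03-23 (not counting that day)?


Day of year: 82 of 365
Remaining = 365 - 82

283 days


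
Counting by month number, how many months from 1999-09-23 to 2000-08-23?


From September 1999 to August 2000
1 year * 12 = 12 months, minus 1 month = 11

11 months


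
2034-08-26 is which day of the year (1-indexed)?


Date: August 26, 2034
Days in months 1 through 7: 212
Plus 26 days in August

Day of year: 238


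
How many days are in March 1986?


March 1986

31 days


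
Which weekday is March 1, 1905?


Target: March 1, 1905
Anchor: Jan 1, 1905. With p = 1905 - 1 = 1904: (p + p//4 - p//100 + p//400) mod 7 = (1904 + 476 - 19 + 4) mod 7 = 2365 mod 7 = 6 -> Sunday (Mon=0 ... Sun=6)
Days before March (Jan-Feb): 59 days
Weekday index = (6 + 59) mod 7 = 2

Wednesday


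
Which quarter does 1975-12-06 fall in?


Month: December (month 12)
Q1: Jan-Mar, Q2: Apr-Jun, Q3: Jul-Sep, Q4: Oct-Dec

Q4


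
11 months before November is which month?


November is month 11
11 - 11 = 0; wrap: 0 + 12 = 12

December


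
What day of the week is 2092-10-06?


Date: October 6, 2092
Anchor: Jan 1, 2092. With p = 2092 - 1 = 2091: (p + p//4 - p//100 + p//400) mod 7 = (2091 + 522 - 20 + 5) mod 7 = 2598 mod 7 = 1 -> Tuesday (Mon=0 ... Sun=6)
Days before October (Jan-Sep): 274; offset = 274 + 6 - 1 = 279
Weekday index = (1 + 279) mod 7 = 0

Day of the week: Monday


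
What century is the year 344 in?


Century = (year - 1) // 100 + 1
= (344 - 1) // 100 + 1
= 343 // 100 + 1
= 3 + 1

4th century


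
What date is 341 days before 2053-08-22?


Start: 2053-08-22, subtract 341 days
Back 22 days from August 22 reaches July 31, 2053 -> 319 left
July 2053 has 31 days -> back to June 30, 2053 -> 288 left
June 2053 has 30 days -> back to May 31, 2053 -> 258 left
May 2053 has 31 days -> back to April 30, 2053 -> 227 left
April 2053 has 30 days -> back to March 31, 2053 -> 197 left
March 2053 has 31 days -> back to February 28, 2053 -> 166 left
February 2053 has 28 days -> back to January 31, 2053 -> 138 left
January 2053 has 31 days -> back to December 31, 2052 -> 107 left
December 2052 has 31 days -> back to November 30, 2052 -> 76 left
November 2052 has 30 days -> back to October 31, 2052 -> 46 left
October 2052 has 31 days -> back to September 30, 2052 -> 15 left
September 2052: 30 - 15 = 15 -> lands on September 15

Result: 2052-09-15


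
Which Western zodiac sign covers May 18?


Date: May 18
Conventional tropical zodiac dates: Taurus from April 20 onward; Gemini starts May 21
May 18 falls within the Taurus range

Taurus


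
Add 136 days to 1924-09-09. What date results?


Start: 1924-09-09, add 136 days
September 1924 has 30 days: 30 - 9 = 21 days to September 30 -> 115 left
October 1924 has 31 days -> 84 left
November 1924 has 30 days -> 54 left
December 1924 has 31 days -> 23 left
January 1925: 23 <= 31 -> lands on January 23

Result: 1925-01-23


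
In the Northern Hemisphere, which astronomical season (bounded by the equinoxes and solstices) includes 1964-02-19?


Date: February 19
Astronomical Winter (approx.; exact equinox/solstice day varies by year): December 21 to March 19
February 19 falls within the Winter window

Winter


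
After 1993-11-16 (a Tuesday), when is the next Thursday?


Current: Tuesday
Target: Thursday
Days ahead: 2

Next Thursday: 1993-11-18


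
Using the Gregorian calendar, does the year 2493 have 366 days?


Gregorian leap year rule: divisible by 4, but not by 100, unless also by 400.
2493 is not divisible by 4 -> not a leap year

No


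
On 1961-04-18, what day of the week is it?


Date: April 18, 1961
Anchor: Jan 1, 1961. With p = 1961 - 1 = 1960: (p + p//4 - p//100 + p//400) mod 7 = (1960 + 490 - 19 + 4) mod 7 = 2435 mod 7 = 6 -> Sunday (Mon=0 ... Sun=6)
Days before April (Jan-Mar): 90; offset = 90 + 18 - 1 = 107
Weekday index = (6 + 107) mod 7 = 1

Day of the week: Tuesday


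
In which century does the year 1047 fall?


Century = (year - 1) // 100 + 1
= (1047 - 1) // 100 + 1
= 1046 // 100 + 1
= 10 + 1

11th century


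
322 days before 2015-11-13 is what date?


Start: 2015-11-13, subtract 322 days
Back 13 days from November 13 reaches October 31, 2015 -> 309 left
October 2015 has 31 days -> back to September 30, 2015 -> 278 left
September 2015 has 30 days -> back to August 31, 2015 -> 248 left
August 2015 has 31 days -> back to July 31, 2015 -> 217 left
July 2015 has 31 days -> back to June 30, 2015 -> 186 left
June 2015 has 30 days -> back to May 31, 2015 -> 156 left
May 2015 has 31 days -> back to April 30, 2015 -> 125 left
April 2015 has 30 days -> back to March 31, 2015 -> 95 left
March 2015 has 31 days -> back to February 28, 2015 -> 64 left
February 2015 has 28 days -> back to January 31, 2015 -> 36 left
January 2015 has 31 days -> back to December 31, 2014 -> 5 left
December 2014: 31 - 5 = 26 -> lands on December 26

Result: 2014-12-26


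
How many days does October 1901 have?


October 1901

31 days


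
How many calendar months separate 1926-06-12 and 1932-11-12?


From June 1926 to November 1932
6 years * 12 = 72 months, plus 5 months = 77

77 months


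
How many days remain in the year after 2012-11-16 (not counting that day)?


Day of year: 321 of 366
Remaining = 366 - 321

45 days


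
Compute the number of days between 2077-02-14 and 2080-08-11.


From 2077-02-14 to 2080-08-11
2077-02-14: days before February = 31; day of year = 31 + 14 = 45
2080-08-11: days before August = 31 + 29 + 31 + 30 + 31 + 30 + 31 = 213 (2080 is a leap year); day of year = 213 + 11 = 224
Rest of 2077: 365 - 45 = 320
Full years 2078 (365), 2079 (365): 730
Total = 320 + 730 + 224 = 1274

1274 days


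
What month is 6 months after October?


October is month 10
10 + 6 = 16; wrap: 16 - 12 = 4

April


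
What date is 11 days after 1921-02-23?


Start: 1921-02-23, add 11 days
February 1921 has 28 days: 28 - 23 = 5 days to February 28 -> 6 left
March 1921: 6 <= 31 -> lands on March 6

Result: 1921-03-06


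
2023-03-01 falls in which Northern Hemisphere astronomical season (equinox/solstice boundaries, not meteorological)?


Date: March 1
Astronomical Winter (approx.; exact equinox/solstice day varies by year): December 21 to March 19
March 1 falls within the Winter window

Winter


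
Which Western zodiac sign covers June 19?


Date: June 19
Conventional tropical zodiac dates: Gemini from May 21 onward; Cancer starts June 21
June 19 falls within the Gemini range

Gemini


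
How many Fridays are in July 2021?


July 2021 has 31 days
Anchor: Jan 1, 2021. With p = 2021 - 1 = 2020: (p + p//4 - p//100 + p//400) mod 7 = (2020 + 505 - 20 + 5) mod 7 = 2510 mod 7 = 4 -> Friday (Mon=0 ... Sun=6)
Days before July (Jan-Jun): 181; July 1 index = (4 + 181) mod 7 = 3 -> Thursday
First Friday is July 2
Fridays: 2, 9, 16, 23, 30

5 Fridays


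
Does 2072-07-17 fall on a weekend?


Anchor: Jan 1, 2072. With p = 2072 - 1 = 2071: (p + p//4 - p//100 + p//400) mod 7 = (2071 + 517 - 20 + 5) mod 7 = 2573 mod 7 = 4 -> Friday (Mon=0 ... Sun=6)
Day of year: 199; offset = 198
Weekday index = (4 + 198) mod 7 = 6 -> Sunday
Weekend days: Saturday, Sunday

Yes


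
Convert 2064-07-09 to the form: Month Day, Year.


ISO 2064-07-09 parses as year=2064, month=07, day=09
Month 7 -> July

July 9, 2064


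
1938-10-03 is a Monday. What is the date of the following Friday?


Current: Monday
Target: Friday
Days ahead: 4

Next Friday: 1938-10-07


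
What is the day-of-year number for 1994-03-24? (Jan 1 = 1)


Date: March 24, 1994
Days in months 1 through 2: 59
Plus 24 days in March

Day of year: 83


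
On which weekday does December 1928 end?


December 1928 has 31 days
Anchor: Jan 1, 1928. With p = 1928 - 1 = 1927: (p + p//4 - p//100 + p//400) mod 7 = (1927 + 481 - 19 + 4) mod 7 = 2393 mod 7 = 6 -> Sunday (Mon=0 ... Sun=6)
Days before December (Jan-Nov): 335; December 1 index = (6 + 335) mod 7 = 5 -> Saturday
Last day offset: 31 - 1 = 30 days
Weekday index = (5 + 30) mod 7 = 0

Monday, December 31


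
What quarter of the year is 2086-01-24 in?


Month: January (month 1)
Q1: Jan-Mar, Q2: Apr-Jun, Q3: Jul-Sep, Q4: Oct-Dec

Q1


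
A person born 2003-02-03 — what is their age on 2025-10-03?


Birth: 2003-02-03
Reference: 2025-10-03
Year difference: 2025 - 2003 = 22

22 years old


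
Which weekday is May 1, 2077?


Target: May 1, 2077
Anchor: Jan 1, 2077. With p = 2077 - 1 = 2076: (p + p//4 - p//100 + p//400) mod 7 = (2076 + 519 - 20 + 5) mod 7 = 2580 mod 7 = 4 -> Friday (Mon=0 ... Sun=6)
Days before May (Jan-Apr): 120 days
Weekday index = (4 + 120) mod 7 = 5

Saturday


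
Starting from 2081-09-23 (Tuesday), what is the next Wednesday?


Current: Tuesday
Target: Wednesday
Days ahead: 1

Next Wednesday: 2081-09-24


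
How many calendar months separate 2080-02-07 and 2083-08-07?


From February 2080 to August 2083
3 years * 12 = 36 months, plus 6 months = 42

42 months


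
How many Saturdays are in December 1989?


December 1989 has 31 days
Anchor: Jan 1, 1989. With p = 1989 - 1 = 1988: (p + p//4 - p//100 + p//400) mod 7 = (1988 + 497 - 19 + 4) mod 7 = 2470 mod 7 = 6 -> Sunday (Mon=0 ... Sun=6)
Days before December (Jan-Nov): 334; December 1 index = (6 + 334) mod 7 = 4 -> Friday
First Saturday is December 2
Saturdays: 2, 9, 16, 23, 30

5 Saturdays


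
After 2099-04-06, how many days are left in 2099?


Day of year: 96 of 365
Remaining = 365 - 96

269 days


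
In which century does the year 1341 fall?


Century = (year - 1) // 100 + 1
= (1341 - 1) // 100 + 1
= 1340 // 100 + 1
= 13 + 1

14th century


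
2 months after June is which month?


June is month 6
6 + 2 = 8

August


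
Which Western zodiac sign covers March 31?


Date: March 31
Conventional tropical zodiac dates: Aries from March 21 onward; Taurus starts April 20
March 31 falls within the Aries range

Aries


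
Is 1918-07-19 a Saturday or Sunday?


Anchor: Jan 1, 1918. With p = 1918 - 1 = 1917: (p + p//4 - p//100 + p//400) mod 7 = (1917 + 479 - 19 + 4) mod 7 = 2381 mod 7 = 1 -> Tuesday (Mon=0 ... Sun=6)
Day of year: 200; offset = 199
Weekday index = (1 + 199) mod 7 = 4 -> Friday
Weekend days: Saturday, Sunday

No


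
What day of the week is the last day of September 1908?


September 1908 has 30 days
Anchor: Jan 1, 1908. With p = 1908 - 1 = 1907: (p + p//4 - p//100 + p//400) mod 7 = (1907 + 476 - 19 + 4) mod 7 = 2368 mod 7 = 2 -> Wednesday (Mon=0 ... Sun=6)
Days before September (Jan-Aug): 244; September 1 index = (2 + 244) mod 7 = 1 -> Tuesday
Last day offset: 30 - 1 = 29 days
Weekday index = (1 + 29) mod 7 = 2

Wednesday, September 30


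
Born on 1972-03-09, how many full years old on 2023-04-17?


Birth: 1972-03-09
Reference: 2023-04-17
Year difference: 2023 - 1972 = 51

51 years old


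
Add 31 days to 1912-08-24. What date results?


Start: 1912-08-24, add 31 days
August 1912 has 31 days: 31 - 24 = 7 days to August 31 -> 24 left
September 1912: 24 <= 30 -> lands on September 24

Result: 1912-09-24


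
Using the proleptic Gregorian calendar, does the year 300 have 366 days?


Gregorian leap year rule: divisible by 4, but not by 100, unless also by 400.
300 is divisible by 100 but not 400 -> not a leap year

No


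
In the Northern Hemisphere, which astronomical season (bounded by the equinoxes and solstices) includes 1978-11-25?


Date: November 25
Astronomical Autumn (approx.; exact equinox/solstice day varies by year): September 22 to December 20
November 25 falls within the Autumn window

Autumn


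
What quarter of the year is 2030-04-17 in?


Month: April (month 4)
Q1: Jan-Mar, Q2: Apr-Jun, Q3: Jul-Sep, Q4: Oct-Dec

Q2


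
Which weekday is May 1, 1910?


Target: May 1, 1910
Anchor: Jan 1, 1910. With p = 1910 - 1 = 1909: (p + p//4 - p//100 + p//400) mod 7 = (1909 + 477 - 19 + 4) mod 7 = 2371 mod 7 = 5 -> Saturday (Mon=0 ... Sun=6)
Days before May (Jan-Apr): 120 days
Weekday index = (5 + 120) mod 7 = 6

Sunday


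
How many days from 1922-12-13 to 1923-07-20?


From 1922-12-13 to 1923-07-20
1922-12-13: days before December = 31 + 28 + 31 + 30 + 31 + 30 + 31 + 31 + 30 + 31 + 30 = 334 (1922 is not a leap year); day of year = 334 + 13 = 347
1923-07-20: days before July = 31 + 28 + 31 + 30 + 31 + 30 = 181 (1923 is not a leap year); day of year = 181 + 20 = 201
Rest of 1922: 365 - 347 = 18
Total = 18 + 201 = 219

219 days


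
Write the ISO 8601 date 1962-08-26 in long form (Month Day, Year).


ISO 1962-08-26 parses as year=1962, month=08, day=26
Month 8 -> August

August 26, 1962


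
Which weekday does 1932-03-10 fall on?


Date: March 10, 1932
Anchor: Jan 1, 1932. With p = 1932 - 1 = 1931: (p + p//4 - p//100 + p//400) mod 7 = (1931 + 482 - 19 + 4) mod 7 = 2398 mod 7 = 4 -> Friday (Mon=0 ... Sun=6)
Days before March (Jan-Feb): 60; offset = 60 + 10 - 1 = 69
Weekday index = (4 + 69) mod 7 = 3

Day of the week: Thursday


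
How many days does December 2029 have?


December 2029

31 days


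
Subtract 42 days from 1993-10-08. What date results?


Start: 1993-10-08, subtract 42 days
Back 8 days from October 8 reaches September 30, 1993 -> 34 left
September 1993 has 30 days -> back to August 31, 1993 -> 4 left
August 1993: 31 - 4 = 27 -> lands on August 27

Result: 1993-08-27


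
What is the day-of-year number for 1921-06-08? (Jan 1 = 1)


Date: June 8, 1921
Days in months 1 through 5: 151
Plus 8 days in June

Day of year: 159


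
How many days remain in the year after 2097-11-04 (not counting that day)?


Day of year: 308 of 365
Remaining = 365 - 308

57 days


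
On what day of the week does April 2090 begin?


Target: April 1, 2090
Anchor: Jan 1, 2090. With p = 2090 - 1 = 2089: (p + p//4 - p//100 + p//400) mod 7 = (2089 + 522 - 20 + 5) mod 7 = 2596 mod 7 = 6 -> Sunday (Mon=0 ... Sun=6)
Days before April (Jan-Mar): 90 days
Weekday index = (6 + 90) mod 7 = 5

Saturday


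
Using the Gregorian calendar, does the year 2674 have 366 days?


Gregorian leap year rule: divisible by 4, but not by 100, unless also by 400.
2674 is not divisible by 4 -> not a leap year

No


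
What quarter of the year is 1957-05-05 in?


Month: May (month 5)
Q1: Jan-Mar, Q2: Apr-Jun, Q3: Jul-Sep, Q4: Oct-Dec

Q2


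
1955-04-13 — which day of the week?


Date: April 13, 1955
Anchor: Jan 1, 1955. With p = 1955 - 1 = 1954: (p + p//4 - p//100 + p//400) mod 7 = (1954 + 488 - 19 + 4) mod 7 = 2427 mod 7 = 5 -> Saturday (Mon=0 ... Sun=6)
Days before April (Jan-Mar): 90; offset = 90 + 13 - 1 = 102
Weekday index = (5 + 102) mod 7 = 2

Day of the week: Wednesday


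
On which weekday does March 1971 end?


March 1971 has 31 days
Anchor: Jan 1, 1971. With p = 1971 - 1 = 1970: (p + p//4 - p//100 + p//400) mod 7 = (1970 + 492 - 19 + 4) mod 7 = 2447 mod 7 = 4 -> Friday (Mon=0 ... Sun=6)
Days before March (Jan-Feb): 59; March 1 index = (4 + 59) mod 7 = 0 -> Monday
Last day offset: 31 - 1 = 30 days
Weekday index = (0 + 30) mod 7 = 2

Wednesday, March 31


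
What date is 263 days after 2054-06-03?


Start: 2054-06-03, add 263 days
June 2054 has 30 days: 30 - 3 = 27 days to June 30 -> 236 left
July 2054 has 31 days -> 205 left
August 2054 has 31 days -> 174 left
September 2054 has 30 days -> 144 left
October 2054 has 31 days -> 113 left
November 2054 has 30 days -> 83 left
December 2054 has 31 days -> 52 left
January 2055 has 31 days -> 21 left
February 2055: 21 <= 28 -> lands on February 21

Result: 2055-02-21


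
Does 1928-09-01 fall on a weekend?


Anchor: Jan 1, 1928. With p = 1928 - 1 = 1927: (p + p//4 - p//100 + p//400) mod 7 = (1927 + 481 - 19 + 4) mod 7 = 2393 mod 7 = 6 -> Sunday (Mon=0 ... Sun=6)
Day of year: 245; offset = 244
Weekday index = (6 + 244) mod 7 = 5 -> Saturday
Weekend days: Saturday, Sunday

Yes


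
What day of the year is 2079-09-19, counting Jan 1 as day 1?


Date: September 19, 2079
Days in months 1 through 8: 243
Plus 19 days in September

Day of year: 262


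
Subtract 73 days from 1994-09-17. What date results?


Start: 1994-09-17, subtract 73 days
Back 17 days from September 17 reaches August 31, 1994 -> 56 left
August 1994 has 31 days -> back to July 31, 1994 -> 25 left
July 1994: 31 - 25 = 6 -> lands on July 6

Result: 1994-07-06
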